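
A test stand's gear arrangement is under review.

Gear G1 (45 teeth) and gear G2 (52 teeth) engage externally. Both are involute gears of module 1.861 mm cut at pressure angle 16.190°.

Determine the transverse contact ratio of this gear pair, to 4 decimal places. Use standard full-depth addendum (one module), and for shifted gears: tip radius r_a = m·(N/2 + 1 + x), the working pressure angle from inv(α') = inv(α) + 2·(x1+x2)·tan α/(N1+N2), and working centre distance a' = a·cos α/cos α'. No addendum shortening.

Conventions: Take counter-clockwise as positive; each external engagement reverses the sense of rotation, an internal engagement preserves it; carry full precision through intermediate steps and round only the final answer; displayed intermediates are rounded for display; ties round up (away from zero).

1.9854

class = single-mesh tooth geometry [involute pair 45T × 52T, m = 1.861]
base radii: r_b1 = 40.211936, r_b2 = 46.467126
tip radii: r_a1 = 43.733500, r_a2 = 50.247000
no profile shift: α' = α, a' = a
action lengths: √(r_a1²−r_b1²) = 17.193582, √(r_a2²−r_b2²) = 19.119813
base pitch p_b = π·m·cos α = 5.614645
CR = (17.193582 + 19.119813 − 90.258500·sin 16.19000°)/5.614645 = 1.985380
contact ratio ≈ 1.9854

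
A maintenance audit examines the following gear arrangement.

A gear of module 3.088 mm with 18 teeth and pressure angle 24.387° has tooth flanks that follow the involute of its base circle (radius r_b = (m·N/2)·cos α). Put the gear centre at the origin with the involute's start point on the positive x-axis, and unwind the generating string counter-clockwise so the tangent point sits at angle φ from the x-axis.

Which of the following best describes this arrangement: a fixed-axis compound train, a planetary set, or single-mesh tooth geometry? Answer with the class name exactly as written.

single-mesh tooth geometry

single-mesh involute tooth geometry (18T wheel at module 3.088)
classification: single-mesh tooth geometry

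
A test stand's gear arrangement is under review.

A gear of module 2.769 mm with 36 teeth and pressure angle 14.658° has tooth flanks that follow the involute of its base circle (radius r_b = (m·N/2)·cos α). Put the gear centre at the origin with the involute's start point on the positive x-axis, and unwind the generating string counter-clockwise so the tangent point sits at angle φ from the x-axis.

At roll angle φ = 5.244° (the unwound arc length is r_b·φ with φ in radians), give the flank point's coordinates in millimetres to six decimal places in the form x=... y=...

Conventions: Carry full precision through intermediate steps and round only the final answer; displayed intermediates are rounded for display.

single-mesh involute tooth geometry (36T wheel at module 2.769)
pitch radius r_p = m·N/2 = 2.769·36/2 = 49.842000
base radius r_b = r_p·cos α = 49.842000·cos 14.658° = 48.219818
roll angle φ = 5.244° = 0.09152507 rad
x = r_b·(cos φ + φ·sin φ) = 48.421360
y = r_b·(sin φ − φ·cos φ) = 0.012313

x=48.421360 y=0.012313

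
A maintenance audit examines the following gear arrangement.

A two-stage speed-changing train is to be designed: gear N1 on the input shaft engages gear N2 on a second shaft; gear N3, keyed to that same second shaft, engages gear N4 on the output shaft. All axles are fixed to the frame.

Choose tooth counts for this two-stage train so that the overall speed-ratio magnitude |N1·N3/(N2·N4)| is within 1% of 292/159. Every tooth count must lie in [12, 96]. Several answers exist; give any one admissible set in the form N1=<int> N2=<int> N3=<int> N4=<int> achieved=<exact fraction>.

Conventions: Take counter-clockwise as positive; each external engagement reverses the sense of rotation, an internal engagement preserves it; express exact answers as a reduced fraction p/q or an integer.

N1=16 N2=12 N3=73 N4=53 achieved=292/159

topology: fixed-axis compound train — 2 stages, target 292/159
target = 292/159 in lowest terms: an exact hit needs N1·N3 = k·292 and N2·N4 = k·159 for one integer k, every count in [12, 96]; additionally prefer no 1:1 stage (N1 ≠ N2, N3 ≠ N4)
k = 1…3: no 1:1-free in-range split of k·292 and k·159 into factor pairs; take k = 4
k = 4: N1·N3 = 1168 = 16·73, N2·N4 = 636 = 12·53
achieved = 16·73/(12·53) = 292/159; |achieved − target| = 0 ≤ 73/3975 ✓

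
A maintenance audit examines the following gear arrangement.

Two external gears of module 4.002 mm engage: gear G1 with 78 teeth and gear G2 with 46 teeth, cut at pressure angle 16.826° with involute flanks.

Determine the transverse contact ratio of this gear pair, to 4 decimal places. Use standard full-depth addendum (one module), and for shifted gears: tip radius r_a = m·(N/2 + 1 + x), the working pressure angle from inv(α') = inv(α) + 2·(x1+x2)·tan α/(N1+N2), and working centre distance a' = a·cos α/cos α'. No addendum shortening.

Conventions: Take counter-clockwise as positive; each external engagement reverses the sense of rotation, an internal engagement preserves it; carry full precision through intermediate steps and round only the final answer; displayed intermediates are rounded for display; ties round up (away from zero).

1.9879

class = single-mesh tooth geometry [involute pair 78T × 46T, m = 4.002]
base radii: r_b1 = 149.396026, r_b2 = 88.105349
tip radii: r_a1 = 160.080000, r_a2 = 96.048000
no profile shift: α' = α, a' = a
action lengths: √(r_a1²−r_b1²) = 57.501598, √(r_a2²−r_b2²) = 38.244814
base pitch p_b = π·m·cos α = 12.034396
CR = (57.501598 + 38.244814 − 248.124000·sin 16.82600°)/12.034396 = 1.987877
contact ratio ≈ 1.9879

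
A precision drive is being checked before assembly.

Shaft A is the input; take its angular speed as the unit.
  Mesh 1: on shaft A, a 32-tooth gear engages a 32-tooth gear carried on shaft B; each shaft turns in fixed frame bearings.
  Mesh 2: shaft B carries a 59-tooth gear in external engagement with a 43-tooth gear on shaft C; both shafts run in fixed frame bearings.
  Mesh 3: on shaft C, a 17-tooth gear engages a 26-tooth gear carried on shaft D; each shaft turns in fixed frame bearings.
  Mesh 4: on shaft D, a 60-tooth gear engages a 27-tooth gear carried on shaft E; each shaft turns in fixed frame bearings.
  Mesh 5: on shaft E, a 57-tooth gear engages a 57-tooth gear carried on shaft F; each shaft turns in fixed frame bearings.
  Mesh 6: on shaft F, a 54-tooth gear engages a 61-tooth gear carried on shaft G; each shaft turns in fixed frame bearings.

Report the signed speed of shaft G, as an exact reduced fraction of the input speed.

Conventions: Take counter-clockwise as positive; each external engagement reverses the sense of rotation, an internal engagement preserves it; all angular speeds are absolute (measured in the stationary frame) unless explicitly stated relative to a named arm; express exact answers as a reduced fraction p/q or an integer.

6-mesh fixed-axis compound train (all bearings frame-fixed)
mesh 1 [32T→32T]: |ω|/ω_in = 1×32/32 = 1, sense flips to −
mesh 2 [59T→43T]: |ω|/ω_in = 1×59/43 = 59/43, sense flips to +
mesh 3 [17T→26T]: |ω|/ω_in = (59/43)×17/26 = 1003/1118, sense flips to −
mesh 4 [60T→27T]: |ω|/ω_in = (1003/1118)×60/27 = 10030/5031, sense flips to +
mesh 5 [57T→57T]: |ω|/ω_in = (10030/5031)×57/57 = 10030/5031, sense flips to −
mesh 6 [54T→61T]: |ω|/ω_in = (10030/5031)×54/61 = 60180/34099, sense flips to +
signed output speed (× input speed) = 60180/34099

60180/34099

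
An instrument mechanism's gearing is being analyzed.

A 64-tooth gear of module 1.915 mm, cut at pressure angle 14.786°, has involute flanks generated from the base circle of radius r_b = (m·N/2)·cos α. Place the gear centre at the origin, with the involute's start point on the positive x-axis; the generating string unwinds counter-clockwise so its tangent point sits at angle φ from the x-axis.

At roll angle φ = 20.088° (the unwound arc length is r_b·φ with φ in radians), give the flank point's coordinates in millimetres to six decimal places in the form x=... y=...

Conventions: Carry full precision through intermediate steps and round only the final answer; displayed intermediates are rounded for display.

x=62.781213 y=0.840750

topology: single-mesh involute geometry — m = 1.915, N = 64
pitch radius r_p = m·N/2 = 1.915·64/2 = 61.280000
base radius r_b = r_p·cos α = 61.280000·cos 14.786° = 59.250760
roll angle φ = 20.088° = 0.35060174 rad
x = r_b·(cos φ + φ·sin φ) = 62.781213
y = r_b·(sin φ − φ·cos φ) = 0.840750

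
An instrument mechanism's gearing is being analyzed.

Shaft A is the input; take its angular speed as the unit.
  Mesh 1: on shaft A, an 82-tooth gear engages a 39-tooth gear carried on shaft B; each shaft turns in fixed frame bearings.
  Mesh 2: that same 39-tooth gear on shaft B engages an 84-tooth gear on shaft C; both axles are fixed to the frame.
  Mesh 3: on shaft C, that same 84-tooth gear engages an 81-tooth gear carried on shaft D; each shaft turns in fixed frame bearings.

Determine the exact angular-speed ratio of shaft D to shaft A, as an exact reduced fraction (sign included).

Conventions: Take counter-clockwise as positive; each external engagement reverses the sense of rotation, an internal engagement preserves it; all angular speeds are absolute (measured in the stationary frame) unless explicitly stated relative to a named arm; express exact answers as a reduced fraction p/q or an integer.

-82/81

class = fixed-axis compound train [3 meshes; 3 ratios multiply, 3 sense flips]
mesh 1 [82T→39T]: running ratio 82/39, sense −
mesh 2 [39T→84T]: running ratio 41/42, sense +
mesh 3 [84T→81T]: running ratio 82/81, sense −
ω_out/ω_in = -82/81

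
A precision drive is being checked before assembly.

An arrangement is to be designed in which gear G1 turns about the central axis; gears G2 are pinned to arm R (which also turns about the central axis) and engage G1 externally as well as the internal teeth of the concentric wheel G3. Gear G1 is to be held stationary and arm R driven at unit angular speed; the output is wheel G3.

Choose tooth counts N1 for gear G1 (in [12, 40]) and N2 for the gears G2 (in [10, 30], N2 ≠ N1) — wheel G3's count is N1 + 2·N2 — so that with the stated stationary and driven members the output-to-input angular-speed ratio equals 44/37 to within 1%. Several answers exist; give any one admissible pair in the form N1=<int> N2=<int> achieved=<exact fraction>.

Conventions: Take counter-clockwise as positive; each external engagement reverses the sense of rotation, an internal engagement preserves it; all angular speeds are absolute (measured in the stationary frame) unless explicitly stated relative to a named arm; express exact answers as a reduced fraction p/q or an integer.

topology: planetary set — design target 44/37, arm = carrier (Willis)
Willis with ω_sun = 0: ω_ring/ω_arm = (N1+N3)/N3; set equal to 44/37  ⇒  N3/N1 = 1/(44/37 − 1) = 37/7
N3 = N1 + 2·N2  ⇒  N2/N1 = (N3/N1 − 1)/2 = (37/7 − 1)/2 = 15/7
smallest multiple with N1 ≥ 12 and N2 ≥ 10: k = 2  ⇒  N1 = 2·7 = 14, N2 = 2·15 = 30 (N1 ≤ 40, N2 ≤ 30, N2 ≠ N1 ✓), N3 = 14 + 2·30 = 74
check: (N1+N3)/N3 with N1 = 14, N3 = 74 gives 44/37; |achieved − target| = 0 ≤ 11/925 ✓

N1=14 N2=30 achieved=44/37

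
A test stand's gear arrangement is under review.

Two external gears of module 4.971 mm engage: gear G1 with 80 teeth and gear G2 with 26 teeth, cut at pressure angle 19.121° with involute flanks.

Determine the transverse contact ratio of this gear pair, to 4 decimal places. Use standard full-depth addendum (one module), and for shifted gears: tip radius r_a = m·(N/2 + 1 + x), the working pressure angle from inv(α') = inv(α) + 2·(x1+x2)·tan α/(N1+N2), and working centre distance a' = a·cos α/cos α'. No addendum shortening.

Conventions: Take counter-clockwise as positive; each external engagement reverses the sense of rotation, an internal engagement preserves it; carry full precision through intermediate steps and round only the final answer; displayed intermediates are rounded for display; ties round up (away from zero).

class = single-mesh tooth geometry [involute pair 80T × 26T, m = 4.971]
base radii: r_b1 = 187.869782, r_b2 = 61.057679
tip radii: r_a1 = 203.811000, r_a2 = 69.594000
no profile shift: α' = α, a' = a
action lengths: √(r_a1²−r_b1²) = 79.018155, √(r_a2²−r_b2²) = 33.395878
base pitch p_b = π·m·cos α = 14.755258
CR = (79.018155 + 33.395878 − 263.463000·sin 19.12100°)/14.755258 = 1.769741
contact ratio ≈ 1.7697

1.7697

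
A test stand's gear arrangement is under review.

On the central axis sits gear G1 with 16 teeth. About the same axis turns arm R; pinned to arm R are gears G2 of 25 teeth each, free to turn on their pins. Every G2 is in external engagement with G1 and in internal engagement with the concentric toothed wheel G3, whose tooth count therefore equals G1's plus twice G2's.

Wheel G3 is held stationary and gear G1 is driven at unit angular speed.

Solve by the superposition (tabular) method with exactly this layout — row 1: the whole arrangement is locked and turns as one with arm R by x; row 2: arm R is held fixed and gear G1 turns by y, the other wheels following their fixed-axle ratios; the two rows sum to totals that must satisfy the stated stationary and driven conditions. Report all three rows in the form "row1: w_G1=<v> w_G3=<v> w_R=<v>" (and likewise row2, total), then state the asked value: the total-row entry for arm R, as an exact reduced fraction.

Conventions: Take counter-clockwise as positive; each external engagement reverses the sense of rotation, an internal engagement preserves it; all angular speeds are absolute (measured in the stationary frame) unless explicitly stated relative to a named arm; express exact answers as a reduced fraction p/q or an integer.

row1: w_G1=8/41 w_G3=8/41 w_R=8/41
row2: w_G1=33/41 w_G3=-8/41 w_R=0
total: w_G1=1 w_G3=0 w_R=8/41
asked value: 8/41

class = planetary set [G3 = 16+2·25 = 66; Willis about the carrier]
row 1 (train locked, turned with arm): all members turn x
superposition row 2 [arm held]: sun y, ring −(16/66)·y, arm 0
boundary: total ω_ring = x − (16/66)·y = 0 and total ω_sun = x + y = 1  ⇒  y = 33/41, x = 8/41
row 2 ring = −(16/66)·33/41 = -8/41
totals (row 1 + row 2): sun 8/41 + 33/41 = 1, ring 8/41 + (-8/41) = 0, arm 8/41 + 0 = 8/41
asked cell (total, arm) = 8/41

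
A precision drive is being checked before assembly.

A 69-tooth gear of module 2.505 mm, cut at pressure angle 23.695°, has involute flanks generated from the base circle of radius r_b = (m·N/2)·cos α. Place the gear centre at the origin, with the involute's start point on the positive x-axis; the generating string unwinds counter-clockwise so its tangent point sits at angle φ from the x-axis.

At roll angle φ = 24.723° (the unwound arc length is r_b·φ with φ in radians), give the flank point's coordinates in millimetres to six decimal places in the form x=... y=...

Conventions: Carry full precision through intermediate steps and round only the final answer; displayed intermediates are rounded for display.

topology: single-mesh involute geometry — m = 2.505, N = 69
pitch radius r_p = m·N/2 = 2.505·69/2 = 86.422500
base radius r_b = r_p·cos α = 86.422500·cos 23.695° = 79.136882
roll angle φ = 24.723° = 0.43149775 rad
x = r_b·(cos φ + φ·sin φ) = 86.164744
y = r_b·(sin φ − φ·cos φ) = 2.080106

x=86.164744 y=2.080106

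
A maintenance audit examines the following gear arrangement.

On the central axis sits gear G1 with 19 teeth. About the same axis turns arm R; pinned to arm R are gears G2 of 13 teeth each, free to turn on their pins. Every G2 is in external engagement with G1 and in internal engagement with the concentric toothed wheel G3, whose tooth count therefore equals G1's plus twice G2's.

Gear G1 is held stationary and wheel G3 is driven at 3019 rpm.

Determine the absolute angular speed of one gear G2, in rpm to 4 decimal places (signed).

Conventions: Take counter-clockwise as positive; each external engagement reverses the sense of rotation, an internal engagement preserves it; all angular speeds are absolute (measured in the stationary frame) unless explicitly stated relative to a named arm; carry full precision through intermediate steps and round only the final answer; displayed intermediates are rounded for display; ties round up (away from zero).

+5225.1923 rpm

planetary set (19T centre, 13T on arm, 45T internal) — Willis relation
normalise by the input: solve with ω_ring = 1, then scale by 3019 rpm
ring teeth: 19 + 2·13 = 45
19(ω_sun−ω_arm) = −45(ω_ring−ω_arm),  ω_sun = 0, ω_ring = 1
19(0−ω_arm) = −45(1−ω_arm)  ⇒  64·ω_arm = 45  ⇒  ω_arm = 45/64
sun–planet mesh: 19·(0−45/64) = −13·(ω_p−ω_arm)  ⇒  ω_p−ω_arm = 855/832
ω_p = 45/64 + 855/832 = 45/26
scale: ω_p = 45/26 × 3019 rpm = +5225.1923 rpm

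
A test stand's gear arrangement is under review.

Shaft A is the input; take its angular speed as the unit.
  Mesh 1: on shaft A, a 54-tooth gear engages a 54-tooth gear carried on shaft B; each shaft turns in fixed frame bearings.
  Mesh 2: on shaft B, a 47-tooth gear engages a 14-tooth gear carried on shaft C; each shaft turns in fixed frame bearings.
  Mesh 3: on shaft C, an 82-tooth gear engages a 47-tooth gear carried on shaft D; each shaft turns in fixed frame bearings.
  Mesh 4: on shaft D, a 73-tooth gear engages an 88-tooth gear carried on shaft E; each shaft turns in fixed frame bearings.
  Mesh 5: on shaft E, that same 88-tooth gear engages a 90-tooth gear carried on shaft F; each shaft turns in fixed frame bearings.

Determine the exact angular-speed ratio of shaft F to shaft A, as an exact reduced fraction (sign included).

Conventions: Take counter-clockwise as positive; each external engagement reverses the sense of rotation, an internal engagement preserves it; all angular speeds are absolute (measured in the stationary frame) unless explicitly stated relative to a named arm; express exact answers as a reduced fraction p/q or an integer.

-2993/630

class = fixed-axis compound train [5 meshes; 5 ratios multiply, 5 sense flips]
mesh 1 [54T→54T]: running ratio 1, sense −
mesh 2 [47T→14T]: running ratio 47/14, sense +
mesh 3 [82T→47T]: running ratio 41/7, sense −
mesh 4 [73T→88T]: running ratio 2993/616, sense +
mesh 5 [88T→90T]: running ratio 2993/630, sense −
ω_out/ω_in = -2993/630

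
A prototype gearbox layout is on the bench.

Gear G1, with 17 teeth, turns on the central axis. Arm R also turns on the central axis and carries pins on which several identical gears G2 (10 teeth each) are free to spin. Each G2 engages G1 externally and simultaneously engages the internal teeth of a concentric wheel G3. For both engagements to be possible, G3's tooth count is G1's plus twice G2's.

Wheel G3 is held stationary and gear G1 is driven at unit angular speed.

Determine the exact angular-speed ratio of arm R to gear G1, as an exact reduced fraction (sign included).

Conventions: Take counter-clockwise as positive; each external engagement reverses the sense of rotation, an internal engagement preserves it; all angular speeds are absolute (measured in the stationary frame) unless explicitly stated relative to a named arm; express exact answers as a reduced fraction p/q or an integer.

17/54

class = planetary set [G3 = 17+2·10 = 37; Willis about the carrier]
ring teeth: 17 + 2·10 = 37
17(ω_sun−ω_arm) = −37(ω_ring−ω_arm),  ω_ring = 0, ω_sun = 1
17(1−ω_arm) = −37(0−ω_arm)  ⇒  54·ω_arm = 17  ⇒  ω_arm = 17/54
ω_out/ω_in = 17/54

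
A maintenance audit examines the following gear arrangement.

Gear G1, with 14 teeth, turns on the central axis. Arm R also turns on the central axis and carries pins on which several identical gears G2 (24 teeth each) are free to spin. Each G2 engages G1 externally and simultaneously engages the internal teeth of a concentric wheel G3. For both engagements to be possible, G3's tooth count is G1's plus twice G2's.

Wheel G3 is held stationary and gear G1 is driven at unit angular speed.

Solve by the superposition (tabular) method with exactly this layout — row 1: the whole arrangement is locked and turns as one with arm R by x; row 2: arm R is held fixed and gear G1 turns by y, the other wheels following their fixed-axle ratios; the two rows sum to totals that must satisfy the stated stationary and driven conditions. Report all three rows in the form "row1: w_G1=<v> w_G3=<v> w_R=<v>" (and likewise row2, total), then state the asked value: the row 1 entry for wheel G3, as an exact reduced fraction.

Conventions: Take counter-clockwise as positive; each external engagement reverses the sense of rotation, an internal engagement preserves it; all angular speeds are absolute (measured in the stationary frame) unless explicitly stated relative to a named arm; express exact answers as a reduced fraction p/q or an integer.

row1: w_G1=7/38 w_G3=7/38 w_R=7/38
row2: w_G1=31/38 w_G3=-7/38 w_R=0
total: w_G1=1 w_G3=0 w_R=7/38
asked value: 7/38

class = planetary set [G3 = 14+2·24 = 62; Willis about the carrier]
row 1 — lock + rotate with arm: ω_sun = ω_ring = ω_arm = x
row 2: sun turns y, ring = −(14/62)·y, arm 0
boundary: total ω_ring = x − (14/62)·y = 0 and total ω_sun = x + y = 1  ⇒  y = 31/38, x = 7/38
row 2 ring = −(14/62)·31/38 = -7/38
totals (row 1 + row 2): sun 7/38 + 31/38 = 1, ring 7/38 + (-7/38) = 0, arm 7/38 + 0 = 7/38
asked cell (row1, ring) = 7/38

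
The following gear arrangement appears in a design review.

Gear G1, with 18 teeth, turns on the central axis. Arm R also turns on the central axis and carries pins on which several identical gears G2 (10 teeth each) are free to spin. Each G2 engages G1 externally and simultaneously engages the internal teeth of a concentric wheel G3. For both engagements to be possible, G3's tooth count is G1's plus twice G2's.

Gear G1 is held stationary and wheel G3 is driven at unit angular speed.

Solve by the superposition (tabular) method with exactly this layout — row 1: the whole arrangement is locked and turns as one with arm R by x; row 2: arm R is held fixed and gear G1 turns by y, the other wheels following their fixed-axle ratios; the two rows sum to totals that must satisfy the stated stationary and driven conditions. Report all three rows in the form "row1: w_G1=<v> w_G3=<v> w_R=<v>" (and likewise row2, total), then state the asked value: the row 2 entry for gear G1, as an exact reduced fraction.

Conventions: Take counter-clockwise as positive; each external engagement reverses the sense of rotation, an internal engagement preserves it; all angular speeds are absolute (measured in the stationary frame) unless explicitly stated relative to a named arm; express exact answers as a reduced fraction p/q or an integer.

row1: w_G1=19/28 w_G3=19/28 w_R=19/28
row2: w_G1=-19/28 w_G3=9/28 w_R=0
total: w_G1=0 w_G3=1 w_R=19/28
asked value: -19/28

planetary set (18T centre, 10T on arm, 38T internal) — Willis relation
row 1 (train locked, turned with arm): all members turn x
row 2 (arm held, sun turns y): ω_ring = −(18/38)·y, ω_arm = 0
boundary: total ω_sun = x + y = 0 and total ω_ring = x − (18/38)·y = 1  ⇒  y = -19/28, x = 19/28
row 2 ring = −(18/38)·(-19/28) = 9/28
totals (row 1 + row 2): sun 19/28 + (-19/28) = 0, ring 19/28 + 9/28 = 1, arm 19/28 + 0 = 19/28
asked cell (row2, sun) = -19/28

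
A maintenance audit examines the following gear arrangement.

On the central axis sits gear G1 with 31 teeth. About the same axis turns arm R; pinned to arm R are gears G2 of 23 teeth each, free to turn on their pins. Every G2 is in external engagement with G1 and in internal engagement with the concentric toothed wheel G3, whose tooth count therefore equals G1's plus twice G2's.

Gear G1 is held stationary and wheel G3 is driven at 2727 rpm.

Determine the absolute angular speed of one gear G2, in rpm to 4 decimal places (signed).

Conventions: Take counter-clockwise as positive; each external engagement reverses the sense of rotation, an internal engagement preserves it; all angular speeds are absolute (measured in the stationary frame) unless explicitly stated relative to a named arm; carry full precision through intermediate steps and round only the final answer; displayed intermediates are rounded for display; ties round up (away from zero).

+4564.7609 rpm

recognized (axles ride arm R): planetary set, 31/23/77 teeth
normalise by the input: solve with ω_ring = 1, then scale by 2727 rpm
ring teeth: 31 + 2·23 = 77
31(ω_sun−ω_arm) = −77(ω_ring−ω_arm),  ω_sun = 0, ω_ring = 1
31(0−ω_arm) = −77(1−ω_arm)  ⇒  108·ω_arm = 77  ⇒  ω_arm = 77/108
sun–planet mesh: 31·(0−77/108) = −23·(ω_p−ω_arm)  ⇒  ω_p−ω_arm = 2387/2484
ω_p = 77/108 + 2387/2484 = 77/46
scale: ω_p = 77/46 × 2727 rpm = +4564.7609 rpm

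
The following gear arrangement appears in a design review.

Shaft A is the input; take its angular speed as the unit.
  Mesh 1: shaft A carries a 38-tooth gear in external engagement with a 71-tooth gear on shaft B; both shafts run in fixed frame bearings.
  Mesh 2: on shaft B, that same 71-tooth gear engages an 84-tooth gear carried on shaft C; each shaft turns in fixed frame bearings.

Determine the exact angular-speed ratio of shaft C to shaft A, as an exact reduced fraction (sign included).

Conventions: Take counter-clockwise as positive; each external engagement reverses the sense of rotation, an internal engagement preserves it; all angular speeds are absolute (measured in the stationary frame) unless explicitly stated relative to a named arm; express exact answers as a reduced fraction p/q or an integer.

class = fixed-axis compound train [2 meshes; 2 ratios multiply, 2 sense flips]
mesh 1 [38T→71T]: running ratio 38/71, sense −
mesh 2 [71T→84T]: running ratio 19/42, sense +
ω_out/ω_in = 19/42

19/42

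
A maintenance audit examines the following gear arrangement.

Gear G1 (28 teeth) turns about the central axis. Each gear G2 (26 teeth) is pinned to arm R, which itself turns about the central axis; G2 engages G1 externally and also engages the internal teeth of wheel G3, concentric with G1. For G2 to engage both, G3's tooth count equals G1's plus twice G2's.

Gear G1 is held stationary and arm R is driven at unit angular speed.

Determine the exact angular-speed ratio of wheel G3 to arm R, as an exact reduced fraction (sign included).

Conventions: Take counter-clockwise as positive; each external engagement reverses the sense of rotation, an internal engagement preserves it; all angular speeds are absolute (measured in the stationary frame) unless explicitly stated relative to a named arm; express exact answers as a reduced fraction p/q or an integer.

class = planetary set [G3 = 28+2·26 = 80; Willis about the carrier]
ring teeth: 28 + 2·26 = 80
28(ω_sun−ω_arm) = −80(ω_ring−ω_arm),  ω_sun = 0, ω_arm = 1
ω_ring = 1 − (28/80)(0−1) = 27/20
ω_out/ω_in = 27/20

27/20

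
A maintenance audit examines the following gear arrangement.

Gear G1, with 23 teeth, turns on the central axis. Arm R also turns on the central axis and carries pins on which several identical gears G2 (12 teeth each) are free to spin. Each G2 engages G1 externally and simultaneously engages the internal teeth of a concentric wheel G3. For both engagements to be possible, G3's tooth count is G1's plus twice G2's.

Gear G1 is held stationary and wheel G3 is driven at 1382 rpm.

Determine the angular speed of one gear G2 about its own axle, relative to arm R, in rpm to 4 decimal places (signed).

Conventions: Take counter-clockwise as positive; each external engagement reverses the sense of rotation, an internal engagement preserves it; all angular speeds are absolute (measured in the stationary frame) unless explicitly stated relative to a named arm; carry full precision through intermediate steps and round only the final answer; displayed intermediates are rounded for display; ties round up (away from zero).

planetary set (23T centre, 12T on arm, 47T internal) — Willis relation
normalise by the input: solve with ω_ring = 1, then scale by 1382 rpm
ring teeth: 23 + 2·12 = 47
23(ω_sun−ω_arm) = −47(ω_ring−ω_arm),  ω_sun = 0, ω_ring = 1
23(0−ω_arm) = −47(1−ω_arm)  ⇒  70·ω_arm = 47  ⇒  ω_arm = 47/70
sun–planet mesh: 23·(0−47/70) = −12·(ω_p−ω_arm)  ⇒  ω_p−ω_arm = 1081/840
scale: ω_p−ω_arm = 1081/840 × 1382 rpm = +1778.5024 rpm

+1778.5024 rpm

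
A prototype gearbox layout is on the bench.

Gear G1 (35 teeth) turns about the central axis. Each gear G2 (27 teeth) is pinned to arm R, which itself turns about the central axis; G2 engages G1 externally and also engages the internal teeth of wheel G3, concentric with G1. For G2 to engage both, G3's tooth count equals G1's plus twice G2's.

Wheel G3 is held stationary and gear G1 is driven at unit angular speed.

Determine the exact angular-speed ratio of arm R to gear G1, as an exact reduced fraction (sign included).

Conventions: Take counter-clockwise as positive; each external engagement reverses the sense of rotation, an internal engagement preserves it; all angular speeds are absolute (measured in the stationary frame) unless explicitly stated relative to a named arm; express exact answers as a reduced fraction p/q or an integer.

topology: planetary set — G1 35T / G2 27T / G3 89T, arm = carrier (Willis)
ring teeth: 35 + 2·27 = 89
35(ω_sun−ω_arm) = −89(ω_ring−ω_arm),  ω_ring = 0, ω_sun = 1
35(1−ω_arm) = −89(0−ω_arm)  ⇒  124·ω_arm = 35  ⇒  ω_arm = 35/124
ω_out/ω_in = 35/124

35/124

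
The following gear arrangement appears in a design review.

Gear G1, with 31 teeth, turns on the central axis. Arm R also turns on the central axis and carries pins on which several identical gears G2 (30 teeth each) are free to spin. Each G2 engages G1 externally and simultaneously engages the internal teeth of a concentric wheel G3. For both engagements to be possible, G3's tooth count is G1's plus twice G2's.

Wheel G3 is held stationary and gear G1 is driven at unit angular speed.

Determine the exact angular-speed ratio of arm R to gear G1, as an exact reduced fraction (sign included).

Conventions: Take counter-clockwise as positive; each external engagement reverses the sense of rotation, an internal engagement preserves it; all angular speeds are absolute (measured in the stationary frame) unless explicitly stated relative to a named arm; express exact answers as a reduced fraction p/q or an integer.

planetary set (31T centre, 30T on arm, 91T internal) — Willis relation
ring teeth: 31 + 2·30 = 91
31(ω_sun−ω_arm) = −91(ω_ring−ω_arm),  ω_ring = 0, ω_sun = 1
31(1−ω_arm) = −91(0−ω_arm)  ⇒  122·ω_arm = 31  ⇒  ω_arm = 31/122
ω_out/ω_in = 31/122

31/122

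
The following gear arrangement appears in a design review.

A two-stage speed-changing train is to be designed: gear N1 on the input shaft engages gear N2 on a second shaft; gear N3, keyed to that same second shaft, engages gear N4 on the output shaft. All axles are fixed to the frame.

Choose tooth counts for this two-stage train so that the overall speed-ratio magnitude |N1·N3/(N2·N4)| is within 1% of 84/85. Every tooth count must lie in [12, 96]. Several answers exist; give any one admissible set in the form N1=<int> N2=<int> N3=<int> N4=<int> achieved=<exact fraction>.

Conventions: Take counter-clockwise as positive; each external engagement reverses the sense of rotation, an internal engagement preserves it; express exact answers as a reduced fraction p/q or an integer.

class = fixed-axis compound train [2-stage, 84/85 wanted]
target = 84/85 in lowest terms: an exact hit needs N1·N3 = k·84 and N2·N4 = k·85 for one integer k, every count in [12, 96]; additionally prefer no 1:1 stage (N1 ≠ N2, N3 ≠ N4)
k = 1…2: no 1:1-free in-range split of k·84 and k·85 into factor pairs; take k = 3
k = 3: N1·N3 = 252 = 12·21, N2·N4 = 255 = 15·17
achieved = 12·21/(15·17) = 84/85; |achieved − target| = 0 ≤ 21/2125 ✓

N1=12 N2=15 N3=21 N4=17 achieved=84/85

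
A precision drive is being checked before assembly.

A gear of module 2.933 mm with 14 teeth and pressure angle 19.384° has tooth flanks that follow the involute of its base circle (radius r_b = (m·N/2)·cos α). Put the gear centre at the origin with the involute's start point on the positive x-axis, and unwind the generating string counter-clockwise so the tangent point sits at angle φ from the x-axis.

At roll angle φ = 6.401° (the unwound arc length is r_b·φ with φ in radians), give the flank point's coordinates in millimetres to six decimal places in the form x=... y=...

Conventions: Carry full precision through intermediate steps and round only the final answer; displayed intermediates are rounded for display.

recognized (one wheel, involute flank): single-mesh tooth geometry, m = 2.933, N = 14
pitch radius r_p = m·N/2 = 2.933·14/2 = 20.531000
base radius r_b = r_p·cos α = 20.531000·cos 19.384° = 19.367208
roll angle φ = 6.401° = 0.11171853 rad
x = r_b·(cos φ + φ·sin φ) = 19.487693
y = r_b·(sin φ − φ·cos φ) = 0.008990

x=19.487693 y=0.008990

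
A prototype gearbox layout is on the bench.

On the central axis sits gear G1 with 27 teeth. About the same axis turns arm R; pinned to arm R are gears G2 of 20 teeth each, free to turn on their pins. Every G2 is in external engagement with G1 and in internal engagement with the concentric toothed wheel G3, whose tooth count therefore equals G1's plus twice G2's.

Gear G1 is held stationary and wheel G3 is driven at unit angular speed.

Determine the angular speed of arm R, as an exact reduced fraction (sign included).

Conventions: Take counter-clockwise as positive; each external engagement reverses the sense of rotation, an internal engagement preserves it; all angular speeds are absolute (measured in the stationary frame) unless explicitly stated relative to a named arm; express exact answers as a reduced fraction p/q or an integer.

67/94

recognized (axles ride arm R): planetary set, 27/20/67 teeth
ring teeth: 27 + 2·20 = 67
27(ω_sun−ω_arm) = −67(ω_ring−ω_arm),  ω_sun = 0, ω_ring = 1
27(0−ω_arm) = −67(1−ω_arm)  ⇒  94·ω_arm = 67  ⇒  ω_arm = 67/94
exact speed ratio = 67/94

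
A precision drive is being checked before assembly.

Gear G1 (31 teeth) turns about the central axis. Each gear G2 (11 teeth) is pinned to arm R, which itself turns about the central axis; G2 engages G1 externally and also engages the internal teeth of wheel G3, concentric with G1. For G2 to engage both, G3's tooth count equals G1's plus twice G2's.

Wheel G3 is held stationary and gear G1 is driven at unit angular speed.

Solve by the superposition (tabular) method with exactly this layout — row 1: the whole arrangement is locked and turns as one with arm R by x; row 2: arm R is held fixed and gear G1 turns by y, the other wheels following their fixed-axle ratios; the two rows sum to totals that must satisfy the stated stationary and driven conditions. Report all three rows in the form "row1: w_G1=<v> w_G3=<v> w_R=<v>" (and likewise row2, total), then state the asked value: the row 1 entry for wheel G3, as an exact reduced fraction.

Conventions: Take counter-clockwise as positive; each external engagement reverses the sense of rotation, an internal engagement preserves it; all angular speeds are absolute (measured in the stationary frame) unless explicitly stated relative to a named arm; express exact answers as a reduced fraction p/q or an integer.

row1: w_G1=31/84 w_G3=31/84 w_R=31/84
row2: w_G1=53/84 w_G3=-31/84 w_R=0
total: w_G1=1 w_G3=0 w_R=31/84
asked value: 31/84

class = planetary set [G3 = 31+2·11 = 53; Willis about the carrier]
row 1 (train locked, turned with arm): all members turn x
row 2 — arm fixed, fixed-axis ratios: sun y, ring −(31/53)·y, arm 0
boundary: total ω_ring = x − (31/53)·y = 0 and total ω_sun = x + y = 1  ⇒  y = 53/84, x = 31/84
row 2 ring = −(31/53)·53/84 = -31/84
totals (row 1 + row 2): sun 31/84 + 53/84 = 1, ring 31/84 + (-31/84) = 0, arm 31/84 + 0 = 31/84
asked cell (row1, ring) = 31/84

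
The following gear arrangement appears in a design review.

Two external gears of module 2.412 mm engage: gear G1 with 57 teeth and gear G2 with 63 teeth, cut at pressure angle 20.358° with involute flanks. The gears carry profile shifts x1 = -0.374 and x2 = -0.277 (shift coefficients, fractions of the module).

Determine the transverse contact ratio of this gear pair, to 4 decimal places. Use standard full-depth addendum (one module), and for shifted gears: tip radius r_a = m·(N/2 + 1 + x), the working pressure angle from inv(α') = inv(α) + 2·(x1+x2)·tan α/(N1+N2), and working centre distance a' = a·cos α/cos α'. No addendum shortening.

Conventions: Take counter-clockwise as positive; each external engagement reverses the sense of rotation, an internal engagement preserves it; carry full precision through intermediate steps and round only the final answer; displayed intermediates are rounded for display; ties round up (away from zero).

topology: single-mesh involute geometry — m = 2.412, 57T/63T pair
base radii: r_b1 = 64.448186, r_b2 = 71.232206
tip radii: r_a1 = 70.251912, r_a2 = 77.721876
inv(α') = inv(20.358°) + 2·(-0.374-0.277)·tan α/(57+63) = 0.01172231  ⇒  α' = 18.50660°
a' = a·cos α / cos α' = 144.7200·cos 20.358°/cos 18.50660° = 143.079447
action lengths: √(r_a1²−r_b1²) = 27.960016, √(r_a2²−r_b2²) = 31.091203
base pitch p_b = π·m·cos α = 7.104209
CR = (27.960016 + 31.091203 − 143.079447·sin 18.50660°)/7.104209 = 1.919399
contact ratio ≈ 1.9194

1.9194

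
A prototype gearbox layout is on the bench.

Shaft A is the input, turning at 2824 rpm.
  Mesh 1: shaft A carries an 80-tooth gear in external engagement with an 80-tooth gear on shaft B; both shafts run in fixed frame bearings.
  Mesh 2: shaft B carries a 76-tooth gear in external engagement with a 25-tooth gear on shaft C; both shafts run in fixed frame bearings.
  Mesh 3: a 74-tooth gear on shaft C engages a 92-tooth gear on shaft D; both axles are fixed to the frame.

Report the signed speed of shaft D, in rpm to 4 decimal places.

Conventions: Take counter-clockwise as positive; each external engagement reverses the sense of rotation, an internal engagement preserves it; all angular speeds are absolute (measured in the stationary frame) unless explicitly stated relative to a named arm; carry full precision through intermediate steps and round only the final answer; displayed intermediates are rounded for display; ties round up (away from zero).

recognized (4 fixed axles, 3 meshes): fixed-axis compound train
mesh 1 [80T→80T]: ω = 2824.0000×80/80 = 2824.0000 rpm, sense flips to −
mesh 2 [76T→25T]: ω = 2824.0000×76/25 = 8584.9600 rpm, sense flips to +
mesh 3 [74T→92T]: ω = 8584.9600×74/92 = 6905.2939 rpm, sense flips to −
signed output speed = -6905.2939 rpm

-6905.2939 rpm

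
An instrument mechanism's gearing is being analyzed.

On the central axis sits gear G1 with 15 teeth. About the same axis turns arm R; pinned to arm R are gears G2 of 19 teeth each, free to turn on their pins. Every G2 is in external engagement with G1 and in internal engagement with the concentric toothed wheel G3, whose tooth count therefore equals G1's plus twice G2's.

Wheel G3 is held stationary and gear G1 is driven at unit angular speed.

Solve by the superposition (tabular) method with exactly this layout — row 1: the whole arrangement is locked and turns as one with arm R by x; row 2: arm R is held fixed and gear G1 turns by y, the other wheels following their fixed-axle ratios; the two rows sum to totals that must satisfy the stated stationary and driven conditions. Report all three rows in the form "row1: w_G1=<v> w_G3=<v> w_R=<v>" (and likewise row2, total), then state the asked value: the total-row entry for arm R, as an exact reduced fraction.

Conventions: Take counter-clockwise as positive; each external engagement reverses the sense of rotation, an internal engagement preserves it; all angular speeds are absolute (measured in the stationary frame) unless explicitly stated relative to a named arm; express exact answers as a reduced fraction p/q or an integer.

planetary set (15T centre, 19T on arm, 53T internal) — Willis relation
row 1: whole set turns with the arm by x
row 2: sun turns y, ring = −(15/53)·y, arm 0
boundary: total ω_ring = x − (15/53)·y = 0 and total ω_sun = x + y = 1  ⇒  y = 53/68, x = 15/68
row 2 ring = −(15/53)·53/68 = -15/68
totals (row 1 + row 2): sun 15/68 + 53/68 = 1, ring 15/68 + (-15/68) = 0, arm 15/68 + 0 = 15/68
asked cell (total, arm) = 15/68

row1: w_G1=15/68 w_G3=15/68 w_R=15/68
row2: w_G1=53/68 w_G3=-15/68 w_R=0
total: w_G1=1 w_G3=0 w_R=15/68
asked value: 15/68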